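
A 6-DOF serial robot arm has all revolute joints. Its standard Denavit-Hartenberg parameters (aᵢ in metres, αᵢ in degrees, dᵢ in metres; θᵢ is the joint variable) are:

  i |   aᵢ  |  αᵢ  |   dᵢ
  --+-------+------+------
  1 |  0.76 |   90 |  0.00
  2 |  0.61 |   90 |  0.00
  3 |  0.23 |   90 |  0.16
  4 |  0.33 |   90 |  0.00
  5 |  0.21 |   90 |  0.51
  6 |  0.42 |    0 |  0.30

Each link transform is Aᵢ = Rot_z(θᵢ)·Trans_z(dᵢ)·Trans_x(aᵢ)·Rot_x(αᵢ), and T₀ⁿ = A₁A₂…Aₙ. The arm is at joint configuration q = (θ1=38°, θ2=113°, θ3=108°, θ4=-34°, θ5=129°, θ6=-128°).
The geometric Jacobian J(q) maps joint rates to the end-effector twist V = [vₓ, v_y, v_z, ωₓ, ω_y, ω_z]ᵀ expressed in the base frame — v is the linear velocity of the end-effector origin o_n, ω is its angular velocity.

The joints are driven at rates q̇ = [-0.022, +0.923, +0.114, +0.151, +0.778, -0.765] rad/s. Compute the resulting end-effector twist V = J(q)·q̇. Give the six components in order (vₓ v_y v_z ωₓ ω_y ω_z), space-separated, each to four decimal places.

o_n = [0.5866, -0.3517, 0.3916]
J₁: ẑ×o_n = [0.3517, 0.5866, -0.0000], ω = ẑ
J2: z=[0.6157, -0.7880, 0.0000] o=[0.5989, 0.4679, 0.0000] → [-0.3086, -0.2411, -0.5143, 0.6157, -0.7880, 0.0000]
J3: z=[0.7254, 0.5667, 0.3907] o=[0.4111, 0.3212, 0.5615] → [0.1666, 0.1918, -0.5876, 0.7254, 0.5667, 0.3907]
J4: z=[-0.1026, -0.4723, 0.8755] o=[0.6837, 0.2566, 0.5586] → [0.6114, -0.1021, 0.0165, -0.1026, -0.4723, 0.8755]
J5: z=[-0.9820, -0.0923, -0.1649] o=[0.7360, -0.0327, 0.4087] → [-0.0510, 0.0079, 0.2995, -0.9820, -0.0923, -0.1649]
J6: z=[0.0588, -0.9785, 0.1979] o=[0.1975, -0.0410, 0.5275] → [0.1945, 0.0850, 0.3624, 0.0588, -0.9785, 0.1979]
V = J·q̇ = [-0.3697, -0.2879, -0.5835, -0.1735, -0.0573, -0.1249]

-0.3697 -0.2879 -0.5835 -0.1735 -0.0573 -0.1249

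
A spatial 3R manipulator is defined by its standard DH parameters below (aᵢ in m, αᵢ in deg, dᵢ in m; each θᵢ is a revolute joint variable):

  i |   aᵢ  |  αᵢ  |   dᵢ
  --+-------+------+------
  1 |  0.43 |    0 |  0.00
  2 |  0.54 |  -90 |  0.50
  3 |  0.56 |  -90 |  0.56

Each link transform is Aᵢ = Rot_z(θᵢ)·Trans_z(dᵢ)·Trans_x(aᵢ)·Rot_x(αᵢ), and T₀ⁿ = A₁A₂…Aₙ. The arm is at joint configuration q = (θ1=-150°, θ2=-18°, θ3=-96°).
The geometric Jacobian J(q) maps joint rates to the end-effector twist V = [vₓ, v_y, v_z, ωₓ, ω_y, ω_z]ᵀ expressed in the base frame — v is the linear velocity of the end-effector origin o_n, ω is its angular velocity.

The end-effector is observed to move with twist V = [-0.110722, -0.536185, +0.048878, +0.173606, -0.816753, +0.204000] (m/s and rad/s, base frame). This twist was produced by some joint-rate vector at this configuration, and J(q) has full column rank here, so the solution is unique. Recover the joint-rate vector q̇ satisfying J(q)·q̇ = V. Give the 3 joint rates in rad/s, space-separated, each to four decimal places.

o_n = [-0.7269, -0.8629, 1.0569]
J₁: ẑ×o_n = [0.8629, -0.7269, 0.0000], ω = ẑ
J2: z=[0.0000, 0.0000, 1.0000] o=[-0.3724, -0.2150, 0.0000] → [0.6479, -0.3545, 0.0000, 0.0000, 0.0000, 1.0000]
J3: z=[0.2079, -0.9781, 0.0000] o=[-0.9006, -0.3273, 0.5000] → [-0.5448, -0.1158, 0.0585, 0.2079, -0.9781, 0.0000]
q̇ = J⁺·V = [0.9860, -0.7820, 0.8350]

0.9860 -0.7820 0.8350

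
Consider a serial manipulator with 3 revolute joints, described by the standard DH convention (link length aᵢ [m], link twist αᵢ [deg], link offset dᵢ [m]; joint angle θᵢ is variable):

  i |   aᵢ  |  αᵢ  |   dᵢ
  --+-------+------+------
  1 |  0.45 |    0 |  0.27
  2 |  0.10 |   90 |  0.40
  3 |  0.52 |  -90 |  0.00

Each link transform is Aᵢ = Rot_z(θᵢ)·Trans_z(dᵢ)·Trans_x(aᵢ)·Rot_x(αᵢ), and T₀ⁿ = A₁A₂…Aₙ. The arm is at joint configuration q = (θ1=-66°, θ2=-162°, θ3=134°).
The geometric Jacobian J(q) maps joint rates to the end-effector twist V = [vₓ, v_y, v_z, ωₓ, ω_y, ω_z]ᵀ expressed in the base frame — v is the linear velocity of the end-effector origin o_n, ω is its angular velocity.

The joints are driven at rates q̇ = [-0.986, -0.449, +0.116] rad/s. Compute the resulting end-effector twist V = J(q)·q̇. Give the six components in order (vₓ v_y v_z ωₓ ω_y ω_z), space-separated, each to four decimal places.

-0.6549 -0.4635 -0.0419 0.0862 0.0776 -1.4350

o_n = [0.3578, -0.6052, 1.0441]
J₁: ẑ×o_n = [0.6052, 0.3578, -0.0000], ω = ẑ
J2: z=[0.0000, 0.0000, 1.0000] o=[0.1830, -0.4111, 0.2700] → [0.1941, 0.1748, -0.0000, 0.0000, 0.0000, 1.0000]
J3: z=[0.7431, 0.6691, 0.0000] o=[0.1161, -0.3368, 0.6700] → [0.2503, -0.2780, -0.3612, 0.7431, 0.6691, 0.0000]
V = J·q̇ = [-0.6549, -0.4635, -0.0419, 0.0862, 0.0776, -1.4350]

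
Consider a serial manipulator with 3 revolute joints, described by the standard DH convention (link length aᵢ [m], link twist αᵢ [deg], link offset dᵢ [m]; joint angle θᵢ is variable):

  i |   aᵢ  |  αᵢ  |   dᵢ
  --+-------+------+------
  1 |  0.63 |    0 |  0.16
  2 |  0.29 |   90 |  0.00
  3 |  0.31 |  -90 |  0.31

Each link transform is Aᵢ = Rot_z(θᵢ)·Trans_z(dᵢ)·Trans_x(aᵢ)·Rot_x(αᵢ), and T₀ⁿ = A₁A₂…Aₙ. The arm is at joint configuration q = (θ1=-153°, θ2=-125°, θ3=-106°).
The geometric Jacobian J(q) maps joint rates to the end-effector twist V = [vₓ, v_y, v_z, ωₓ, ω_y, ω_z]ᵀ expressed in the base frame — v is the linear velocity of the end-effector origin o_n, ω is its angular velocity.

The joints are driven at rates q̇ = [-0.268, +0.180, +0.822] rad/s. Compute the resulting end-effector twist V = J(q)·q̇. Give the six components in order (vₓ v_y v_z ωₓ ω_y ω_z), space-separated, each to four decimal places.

o_n = [-0.2259, -0.1266, -0.1380]
J₁: ẑ×o_n = [0.1266, -0.2259, 0.0000], ω = ẑ
J2: z=[0.0000, 0.0000, 1.0000] o=[-0.5613, -0.2860, 0.1600] → [-0.1594, 0.3355, 0.0000, 0.0000, 0.0000, 1.0000]
J3: z=[0.9903, -0.1392, 0.0000] o=[-0.5210, 0.0012, 0.1600] → [0.0415, 0.2951, -0.0854, 0.9903, -0.1392, 0.0000]
V = J·q̇ = [-0.0285, 0.3635, -0.0702, 0.8140, -0.1144, -0.0880]

-0.0285 0.3635 -0.0702 0.8140 -0.1144 -0.0880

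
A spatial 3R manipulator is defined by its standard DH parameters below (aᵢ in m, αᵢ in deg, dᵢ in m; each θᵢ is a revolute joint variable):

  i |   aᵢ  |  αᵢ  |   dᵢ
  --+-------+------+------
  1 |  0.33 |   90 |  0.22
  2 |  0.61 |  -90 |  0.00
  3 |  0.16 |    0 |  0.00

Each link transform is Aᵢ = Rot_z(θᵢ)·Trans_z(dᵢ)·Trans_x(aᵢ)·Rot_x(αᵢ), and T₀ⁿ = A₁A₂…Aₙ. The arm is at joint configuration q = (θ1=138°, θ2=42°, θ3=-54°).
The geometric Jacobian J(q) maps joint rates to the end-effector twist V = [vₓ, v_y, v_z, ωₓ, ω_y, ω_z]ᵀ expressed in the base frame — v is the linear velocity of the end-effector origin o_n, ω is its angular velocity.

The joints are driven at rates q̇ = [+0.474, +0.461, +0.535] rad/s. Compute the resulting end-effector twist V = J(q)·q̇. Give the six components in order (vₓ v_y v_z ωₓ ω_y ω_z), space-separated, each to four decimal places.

-0.2267 -0.4078 0.2875 0.5745 0.1031 0.8716

o_n = [-0.5474, 0.6671, 0.6911]
J₁: ẑ×o_n = [-0.6671, -0.5474, 0.0000], ω = ẑ
J2: z=[0.6691, 0.7431, 0.0000] o=[-0.2452, 0.2208, 0.2200] → [0.3501, -0.3152, 0.5232, 0.6691, 0.7431, 0.0000]
J3: z=[0.4973, -0.4477, 0.7431] o=[-0.5821, 0.5241, 0.6282] → [-0.1344, -0.0055, 0.0866, 0.4973, -0.4477, 0.7431]
V = J·q̇ = [-0.2267, -0.4078, 0.2875, 0.5745, 0.1031, 0.8716]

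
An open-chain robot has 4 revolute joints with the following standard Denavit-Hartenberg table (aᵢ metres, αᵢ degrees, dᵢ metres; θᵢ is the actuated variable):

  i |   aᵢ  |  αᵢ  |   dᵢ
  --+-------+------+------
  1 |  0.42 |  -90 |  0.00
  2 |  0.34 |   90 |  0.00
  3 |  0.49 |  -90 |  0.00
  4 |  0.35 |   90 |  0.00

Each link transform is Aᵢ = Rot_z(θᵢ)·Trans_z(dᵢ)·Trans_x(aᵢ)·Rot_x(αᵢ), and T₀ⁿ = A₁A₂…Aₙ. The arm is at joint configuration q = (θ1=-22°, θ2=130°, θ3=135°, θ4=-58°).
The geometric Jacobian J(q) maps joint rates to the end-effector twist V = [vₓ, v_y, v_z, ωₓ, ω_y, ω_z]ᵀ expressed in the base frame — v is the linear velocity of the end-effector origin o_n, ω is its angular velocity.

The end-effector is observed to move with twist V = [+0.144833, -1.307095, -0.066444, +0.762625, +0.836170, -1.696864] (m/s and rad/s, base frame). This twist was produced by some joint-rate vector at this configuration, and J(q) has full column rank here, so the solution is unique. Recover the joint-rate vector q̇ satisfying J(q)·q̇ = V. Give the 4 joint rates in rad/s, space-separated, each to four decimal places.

-0.9030 0.7060 0.8120 -0.5020

o_n = [0.8612, 0.1672, -0.0854]
J₁: ẑ×o_n = [-0.1672, 0.8612, 0.0000], ω = ẑ
J2: z=[0.3746, 0.9272, 0.0000] o=[0.3894, -0.1573, 0.0000] → [-0.0791, 0.0320, -0.3158, 0.3746, 0.9272, 0.0000]
J3: z=[0.7103, -0.2870, -0.6428] o=[0.1868, -0.0755, -0.2605] → [0.1057, -0.5579, 0.3659, 0.7103, -0.2870, -0.6428]
J4: z=[0.1565, -0.8259, 0.5417] o=[0.5231, 0.1624, 0.0050] → [0.0720, 0.1973, 0.2800, 0.1565, -0.8259, 0.5417]
q̇ = J⁺·V = [-0.9030, 0.7060, 0.8120, -0.5020]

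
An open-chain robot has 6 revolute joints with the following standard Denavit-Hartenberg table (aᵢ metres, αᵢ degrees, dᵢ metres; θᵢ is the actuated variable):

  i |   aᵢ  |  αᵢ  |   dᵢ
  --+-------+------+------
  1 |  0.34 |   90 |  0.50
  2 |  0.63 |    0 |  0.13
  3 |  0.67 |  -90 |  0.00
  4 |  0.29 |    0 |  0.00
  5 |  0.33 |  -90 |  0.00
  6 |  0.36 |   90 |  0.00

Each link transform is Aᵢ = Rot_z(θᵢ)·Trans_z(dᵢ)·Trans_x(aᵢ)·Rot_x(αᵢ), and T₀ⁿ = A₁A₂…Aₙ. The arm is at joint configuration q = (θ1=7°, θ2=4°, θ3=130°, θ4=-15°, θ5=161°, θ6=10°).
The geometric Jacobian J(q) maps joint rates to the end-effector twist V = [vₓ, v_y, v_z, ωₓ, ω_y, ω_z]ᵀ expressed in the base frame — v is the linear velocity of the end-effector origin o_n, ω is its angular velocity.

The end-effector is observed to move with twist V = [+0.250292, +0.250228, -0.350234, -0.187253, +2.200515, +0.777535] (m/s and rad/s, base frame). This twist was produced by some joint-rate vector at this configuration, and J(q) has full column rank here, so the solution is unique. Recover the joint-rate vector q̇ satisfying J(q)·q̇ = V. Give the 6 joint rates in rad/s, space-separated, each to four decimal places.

0.1430 -0.9610 -0.6540 -0.7060 0.2060 -0.7140

o_n = [0.7204, 0.2675, 0.8626]
J₁: ẑ×o_n = [-0.2675, 0.7204, 0.0000], ω = ẑ
J2: z=[0.1219, -0.9925, 0.0000] o=[0.3375, 0.0414, 0.5000] → [-0.3599, -0.0442, 0.4076, 0.1219, -0.9925, 0.0000]
J3: z=[0.1219, -0.9925, 0.0000] o=[0.9771, -0.0110, 0.5439] → [-0.3163, -0.0388, -0.2208, 0.1219, -0.9925, 0.0000]
J4: z=[-0.7140, -0.0877, -0.6947] o=[0.5151, -0.0677, 1.0259] → [0.2472, -0.2592, -0.2214, -0.7140, -0.0877, -0.6947]
J5: z=[-0.7140, -0.0877, -0.6947] o=[0.3311, -0.1659, 1.2274] → [0.3331, -0.5309, -0.2754, -0.7140, -0.0877, -0.6947]
J6: z=[0.4866, -0.7755, -0.4022] o=[0.4973, 0.0404, 1.0306] → [0.2217, -0.0080, 0.2836, 0.4866, -0.7755, -0.4022]
q̇ = J⁺·V = [0.1430, -0.9610, -0.6540, -0.7060, 0.2060, -0.7140]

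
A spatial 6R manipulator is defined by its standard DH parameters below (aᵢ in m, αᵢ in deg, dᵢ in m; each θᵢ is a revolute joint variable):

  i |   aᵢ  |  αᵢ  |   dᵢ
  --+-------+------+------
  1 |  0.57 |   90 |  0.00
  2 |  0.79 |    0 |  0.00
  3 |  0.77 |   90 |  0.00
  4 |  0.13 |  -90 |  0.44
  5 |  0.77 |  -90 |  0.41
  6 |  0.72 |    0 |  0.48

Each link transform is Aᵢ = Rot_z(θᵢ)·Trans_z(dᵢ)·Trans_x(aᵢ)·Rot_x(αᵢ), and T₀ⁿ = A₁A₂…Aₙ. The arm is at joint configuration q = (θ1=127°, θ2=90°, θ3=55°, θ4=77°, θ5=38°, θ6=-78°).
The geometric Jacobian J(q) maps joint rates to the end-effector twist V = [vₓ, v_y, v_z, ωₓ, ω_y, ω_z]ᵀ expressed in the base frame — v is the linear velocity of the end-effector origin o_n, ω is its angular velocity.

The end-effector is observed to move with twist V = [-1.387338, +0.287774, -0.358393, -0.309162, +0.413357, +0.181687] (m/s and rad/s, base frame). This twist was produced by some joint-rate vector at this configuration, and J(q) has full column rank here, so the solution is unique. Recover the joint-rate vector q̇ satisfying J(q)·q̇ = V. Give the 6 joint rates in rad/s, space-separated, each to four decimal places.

0.9530 -0.7780 0.7090 -0.1750 0.8590 0.2040

o_n = [0.3728, 0.8271, 0.2678]
J₁: ẑ×o_n = [-0.8271, 0.3728, 0.0000], ω = ẑ
J2: z=[0.7986, 0.6018, 0.0000] o=[-0.3430, 0.4552, 0.0000] → [0.1612, -0.2139, -0.1338, 0.7986, 0.6018, 0.0000]
J3: z=[0.7986, 0.6018, 0.0000] o=[-0.3430, 0.4552, 0.7900] → [-0.3142, 0.4170, -0.1338, 0.7986, 0.6018, 0.0000]
J4: z=[-0.3452, 0.4581, 0.8192] o=[0.0366, -0.0485, 1.2317] → [-1.1588, -0.0572, -0.4563, -0.3452, 0.4581, 0.8192]
J5: z=[-0.3007, 0.7728, -0.5589] o=[0.0003, 0.2101, 1.6089] → [-0.6915, -0.6114, -0.4735, -0.3007, 0.7728, -0.5589]
J6: z=[-0.2754, -0.6314, -0.7249] o=[0.5801, 0.5763, 1.0697] → [0.6881, -0.0705, -0.1999, -0.2754, -0.6314, -0.7249]
q̇ = J⁺·V = [0.9530, -0.7780, 0.7090, -0.1750, 0.8590, 0.2040]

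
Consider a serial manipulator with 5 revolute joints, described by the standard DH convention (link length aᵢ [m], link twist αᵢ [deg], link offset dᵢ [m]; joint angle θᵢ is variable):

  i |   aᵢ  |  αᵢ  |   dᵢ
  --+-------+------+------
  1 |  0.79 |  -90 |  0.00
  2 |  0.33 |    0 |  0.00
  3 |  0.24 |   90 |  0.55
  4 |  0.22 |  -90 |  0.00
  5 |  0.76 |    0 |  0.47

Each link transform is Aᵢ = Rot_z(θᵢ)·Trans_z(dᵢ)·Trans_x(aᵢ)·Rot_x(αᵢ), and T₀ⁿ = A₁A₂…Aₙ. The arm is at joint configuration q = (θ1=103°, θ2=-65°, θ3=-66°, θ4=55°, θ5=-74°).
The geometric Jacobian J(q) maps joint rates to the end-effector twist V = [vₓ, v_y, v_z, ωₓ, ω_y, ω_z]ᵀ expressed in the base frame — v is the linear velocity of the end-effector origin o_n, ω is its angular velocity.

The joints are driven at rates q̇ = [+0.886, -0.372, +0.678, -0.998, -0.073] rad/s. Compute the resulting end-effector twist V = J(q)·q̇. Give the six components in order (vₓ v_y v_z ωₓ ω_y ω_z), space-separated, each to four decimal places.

0.0145 -1.7113 0.6759 -0.4180 0.6363 1.5859

o_n = [-1.2115, 0.0401, -0.1037]
J₁: ẑ×o_n = [-0.0401, -1.2115, 0.0000], ω = ẑ
J2: z=[-0.9744, -0.2250, 0.0000] o=[-0.1777, 0.7698, 0.0000] → [0.0233, -0.1011, 0.4784, -0.9744, -0.2250, 0.0000]
J3: z=[-0.9744, -0.2250, 0.0000] o=[-0.2091, 0.9056, 0.2991] → [0.0906, -0.3925, 0.6178, -0.9744, -0.2250, 0.0000]
J4: z=[0.1698, -0.7354, -0.6561] o=[-0.7096, 0.6285, 0.4802] → [0.0434, 0.4284, -0.4690, 0.1698, -0.7354, -0.6561]
J5: z=[-0.6798, 0.3946, -0.6182] o=[-0.8665, 0.5073, 0.5754] → [-0.5568, -0.2484, 0.4537, -0.6798, 0.3946, -0.6182]
V = J·q̇ = [0.0145, -1.7113, 0.6759, -0.4180, 0.6363, 1.5859]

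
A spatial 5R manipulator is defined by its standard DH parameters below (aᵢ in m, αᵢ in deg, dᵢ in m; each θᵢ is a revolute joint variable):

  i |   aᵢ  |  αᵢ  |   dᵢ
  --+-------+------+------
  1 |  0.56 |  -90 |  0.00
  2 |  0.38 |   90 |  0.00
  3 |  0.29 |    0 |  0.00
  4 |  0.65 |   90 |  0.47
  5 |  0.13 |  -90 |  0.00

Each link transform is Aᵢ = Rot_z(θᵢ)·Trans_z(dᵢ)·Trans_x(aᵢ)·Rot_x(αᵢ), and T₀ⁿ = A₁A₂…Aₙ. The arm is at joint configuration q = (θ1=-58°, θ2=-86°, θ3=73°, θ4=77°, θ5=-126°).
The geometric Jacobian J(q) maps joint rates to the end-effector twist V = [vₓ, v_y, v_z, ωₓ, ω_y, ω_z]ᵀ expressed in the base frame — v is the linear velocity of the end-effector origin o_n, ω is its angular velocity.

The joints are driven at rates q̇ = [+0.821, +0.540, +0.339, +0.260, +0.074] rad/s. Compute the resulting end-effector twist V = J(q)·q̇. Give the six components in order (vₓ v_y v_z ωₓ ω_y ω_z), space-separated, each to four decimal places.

-0.3441 0.3510 -0.0745 0.1970 0.8247 0.8997

o_n = [0.5811, 0.1346, -0.0064]
J₁: ẑ×o_n = [-0.1346, 0.5811, 0.0000], ω = ẑ
J2: z=[0.8480, 0.5299, 0.0000] o=[0.2968, -0.4749, 0.0000] → [-0.0034, 0.0055, 0.3662, 0.8480, 0.5299, 0.0000]
J3: z=[-0.5286, 0.8460, 0.0698] o=[0.3108, -0.4974, 0.3791] → [-0.3702, -0.1849, -0.5627, -0.5286, 0.8460, 0.0698]
J4: z=[-0.5286, 0.8460, 0.0698] o=[0.5491, -0.3554, 0.4637] → [-0.4319, -0.2463, -0.2861, -0.5286, 0.8460, 0.0698]
J5: z=[0.7529, 0.4293, 0.4988] o=[0.5555, 0.2477, -0.0651] → [0.0816, -0.0314, -0.0962, 0.7529, 0.4293, 0.4988]
V = J·q̇ = [-0.3441, 0.3510, -0.0745, 0.1970, 0.8247, 0.8997]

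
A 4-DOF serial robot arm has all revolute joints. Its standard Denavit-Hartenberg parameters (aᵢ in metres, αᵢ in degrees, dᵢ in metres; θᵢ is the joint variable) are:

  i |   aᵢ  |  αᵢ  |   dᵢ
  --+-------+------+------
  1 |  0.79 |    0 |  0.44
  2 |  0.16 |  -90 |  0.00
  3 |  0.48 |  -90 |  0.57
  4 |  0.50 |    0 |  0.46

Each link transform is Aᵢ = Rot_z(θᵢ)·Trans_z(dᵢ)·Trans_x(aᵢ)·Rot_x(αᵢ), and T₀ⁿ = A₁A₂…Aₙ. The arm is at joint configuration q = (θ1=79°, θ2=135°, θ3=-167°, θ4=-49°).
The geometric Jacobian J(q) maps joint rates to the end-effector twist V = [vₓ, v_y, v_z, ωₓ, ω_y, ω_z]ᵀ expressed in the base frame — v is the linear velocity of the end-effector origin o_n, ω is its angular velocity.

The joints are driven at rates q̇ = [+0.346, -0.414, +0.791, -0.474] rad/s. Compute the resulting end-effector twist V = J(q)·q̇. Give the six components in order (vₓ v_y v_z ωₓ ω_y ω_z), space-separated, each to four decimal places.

o_n = [1.1148, 0.2830, 1.0700]
J₁: ẑ×o_n = [-0.2830, 1.1148, 0.0000], ω = ẑ
J2: z=[0.0000, 0.0000, 1.0000] o=[0.1507, 0.7755, 0.4400] → [0.4925, 0.9640, -0.0000, 0.0000, 0.0000, 1.0000]
J3: z=[0.5592, -0.8290, 0.0000] o=[0.0181, 0.6860, 0.4400] → [-0.5223, -0.3523, 0.6838, 0.5592, -0.8290, 0.0000]
J4: z=[-0.1865, -0.1258, 0.9744] o=[0.7246, 0.4750, 0.5480] → [0.1214, 0.4776, 0.0849, -0.1865, -0.1258, 0.9744]
V = J·q̇ = [-0.7725, -0.5184, 0.5007, 0.5307, -0.5961, -0.5299]

-0.7725 -0.5184 0.5007 0.5307 -0.5961 -0.5299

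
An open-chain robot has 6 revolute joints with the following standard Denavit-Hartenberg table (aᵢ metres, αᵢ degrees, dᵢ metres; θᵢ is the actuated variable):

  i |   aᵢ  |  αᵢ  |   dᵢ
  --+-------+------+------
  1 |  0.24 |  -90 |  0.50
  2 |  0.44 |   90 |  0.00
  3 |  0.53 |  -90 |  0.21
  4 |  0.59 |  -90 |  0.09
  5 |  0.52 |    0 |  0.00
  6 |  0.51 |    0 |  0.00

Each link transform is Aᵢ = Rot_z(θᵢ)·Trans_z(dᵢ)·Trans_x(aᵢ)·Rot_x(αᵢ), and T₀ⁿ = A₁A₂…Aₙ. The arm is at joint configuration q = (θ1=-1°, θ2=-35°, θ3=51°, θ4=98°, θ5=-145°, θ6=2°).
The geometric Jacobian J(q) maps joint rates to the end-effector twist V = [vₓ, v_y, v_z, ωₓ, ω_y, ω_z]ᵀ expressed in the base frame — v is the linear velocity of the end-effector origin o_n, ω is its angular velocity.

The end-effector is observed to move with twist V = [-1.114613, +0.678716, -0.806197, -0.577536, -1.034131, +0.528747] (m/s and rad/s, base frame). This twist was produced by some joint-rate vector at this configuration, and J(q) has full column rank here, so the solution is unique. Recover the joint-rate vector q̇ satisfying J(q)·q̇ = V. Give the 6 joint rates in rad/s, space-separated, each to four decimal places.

0.9110 -0.4140 -0.1210 0.1300 0.9880 -0.0630

o_n = [0.2052, 0.8722, 1.0154]
J₁: ẑ×o_n = [-0.8722, 0.2052, 0.0000], ω = ẑ
J2: z=[0.0175, 0.9998, 0.0000] o=[0.2400, -0.0042, 0.5000] → [0.5153, -0.0090, 0.0501, 0.0175, 0.9998, 0.0000]
J3: z=[-0.5735, 0.0100, 0.8192] o=[0.6003, -0.0105, 0.7524] → [-0.7205, -0.1729, -0.5023, -0.5735, 0.0100, 0.8192]
J4: z=[-0.6255, 0.6403, -0.4458] o=[0.7603, 0.3987, 1.1157] → [0.1468, 0.1847, 0.0592, -0.6255, 0.6403, -0.4458]
J5: z=[-0.6037, -0.7592, -0.2434] o=[0.9956, 0.3874, 0.5674] → [-0.2221, 0.4629, -0.8927, -0.6037, -0.7592, -0.2434]
J6: z=[-0.6037, -0.7592, -0.2434] o=[0.5985, 0.6281, 0.8013] → [-0.1031, 0.2250, -0.4459, -0.6037, -0.7592, -0.2434]
q̇ = J⁺·V = [0.9110, -0.4140, -0.1210, 0.1300, 0.9880, -0.0630]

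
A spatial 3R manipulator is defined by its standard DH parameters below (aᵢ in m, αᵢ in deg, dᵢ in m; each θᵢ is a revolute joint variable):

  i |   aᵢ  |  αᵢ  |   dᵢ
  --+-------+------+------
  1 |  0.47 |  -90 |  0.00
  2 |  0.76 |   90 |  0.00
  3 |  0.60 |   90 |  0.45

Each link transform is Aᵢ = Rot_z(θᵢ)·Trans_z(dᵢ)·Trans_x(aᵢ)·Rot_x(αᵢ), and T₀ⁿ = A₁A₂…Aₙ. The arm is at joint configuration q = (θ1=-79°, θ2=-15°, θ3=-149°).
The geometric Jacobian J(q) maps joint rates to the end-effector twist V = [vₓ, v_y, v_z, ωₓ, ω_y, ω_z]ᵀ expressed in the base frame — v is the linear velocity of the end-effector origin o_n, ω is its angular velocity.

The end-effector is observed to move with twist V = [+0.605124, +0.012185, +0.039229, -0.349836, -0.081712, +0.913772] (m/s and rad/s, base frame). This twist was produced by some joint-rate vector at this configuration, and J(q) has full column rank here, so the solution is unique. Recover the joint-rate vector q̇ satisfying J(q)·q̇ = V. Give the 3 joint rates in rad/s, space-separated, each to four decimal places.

o_n = [-0.1906, -0.6390, 0.4983]
J₁: ẑ×o_n = [0.6390, -0.1906, 0.0000], ω = ẑ
J2: z=[0.9816, 0.1908, 0.0000] o=[0.0897, -0.4614, 0.0000] → [0.0951, -0.4891, -0.1209, 0.9816, 0.1908, 0.0000]
J3: z=[-0.0494, 0.2541, 0.9659] o=[0.2298, -1.1820, 0.1967] → [-0.4479, -0.3911, 0.0800, -0.0494, 0.2541, 0.9659]
q̇ = J⁺·V = [0.9640, -0.3590, -0.0520]

0.9640 -0.3590 -0.0520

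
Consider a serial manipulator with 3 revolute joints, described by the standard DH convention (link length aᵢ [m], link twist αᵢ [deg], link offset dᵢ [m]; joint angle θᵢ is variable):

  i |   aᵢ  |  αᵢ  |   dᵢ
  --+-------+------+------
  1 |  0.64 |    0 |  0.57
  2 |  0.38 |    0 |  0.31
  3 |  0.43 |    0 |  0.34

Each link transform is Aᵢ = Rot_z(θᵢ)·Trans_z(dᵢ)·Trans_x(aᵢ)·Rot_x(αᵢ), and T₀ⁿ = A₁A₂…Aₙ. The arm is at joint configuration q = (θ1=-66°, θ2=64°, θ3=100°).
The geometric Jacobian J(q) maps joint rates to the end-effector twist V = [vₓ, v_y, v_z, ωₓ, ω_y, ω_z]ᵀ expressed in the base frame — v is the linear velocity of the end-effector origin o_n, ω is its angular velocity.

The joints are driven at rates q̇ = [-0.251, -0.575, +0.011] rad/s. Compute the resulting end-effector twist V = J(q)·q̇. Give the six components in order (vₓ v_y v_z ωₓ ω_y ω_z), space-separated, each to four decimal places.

0.1893 -0.3303 0.0000 0.0000 0.0000 -0.8150

o_n = [0.5802, -0.1721, 1.2200]
J₁: ẑ×o_n = [0.1721, 0.5802, -0.0000], ω = ẑ
J2: z=[0.0000, 0.0000, 1.0000] o=[0.2603, -0.5847, 0.5700] → [-0.4126, 0.3199, 0.0000, 0.0000, 0.0000, 1.0000]
J3: z=[0.0000, 0.0000, 1.0000] o=[0.6401, -0.5979, 0.8800] → [-0.4258, -0.0598, 0.0000, 0.0000, 0.0000, 1.0000]
V = J·q̇ = [0.1893, -0.3303, 0.0000, 0.0000, 0.0000, -0.8150]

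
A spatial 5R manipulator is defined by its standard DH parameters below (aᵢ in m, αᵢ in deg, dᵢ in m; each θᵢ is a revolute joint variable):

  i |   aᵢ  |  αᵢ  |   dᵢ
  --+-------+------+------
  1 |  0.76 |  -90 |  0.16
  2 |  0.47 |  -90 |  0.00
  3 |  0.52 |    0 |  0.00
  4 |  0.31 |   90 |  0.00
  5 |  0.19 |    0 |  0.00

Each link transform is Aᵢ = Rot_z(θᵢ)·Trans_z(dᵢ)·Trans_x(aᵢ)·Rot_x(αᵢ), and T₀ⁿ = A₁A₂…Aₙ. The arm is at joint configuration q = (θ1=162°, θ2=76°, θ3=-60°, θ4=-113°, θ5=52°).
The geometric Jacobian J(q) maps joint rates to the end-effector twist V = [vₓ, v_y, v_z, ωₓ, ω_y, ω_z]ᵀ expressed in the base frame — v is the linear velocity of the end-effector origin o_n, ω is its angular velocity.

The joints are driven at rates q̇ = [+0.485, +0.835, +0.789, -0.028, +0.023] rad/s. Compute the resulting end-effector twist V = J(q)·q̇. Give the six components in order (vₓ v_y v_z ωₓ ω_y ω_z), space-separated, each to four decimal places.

o_n = [-0.8103, -0.2649, -0.1733]
J₁: ẑ×o_n = [0.2649, -0.8103, 0.0000], ω = ẑ
J2: z=[-0.3090, -0.9511, 0.0000] o=[-0.7228, 0.2349, 0.1600] → [0.3170, -0.1030, 0.0712, -0.3090, -0.9511, 0.0000]
J3: z=[0.9228, -0.2998, -0.2419] o=[-0.8309, 0.2700, -0.2960] → [-0.1662, -0.1182, -0.4874, 0.9228, -0.2998, -0.2419]
J4: z=[0.9228, -0.2998, -0.2419] o=[-1.0299, -0.1389, -0.5483] → [-0.1429, -0.3992, -0.0505, 0.9228, -0.2998, -0.2419]
J5: z=[0.3348, 0.9349, 0.1182] o=[-0.9708, -0.1978, -0.2498] → [0.0794, -0.0066, -0.1725, 0.3348, 0.9349, 0.1182]
V = J·q̇ = [0.2679, -0.5613, -0.3277, 0.4519, -1.0008, 0.3036]

0.2679 -0.5613 -0.3277 0.4519 -1.0008 0.3036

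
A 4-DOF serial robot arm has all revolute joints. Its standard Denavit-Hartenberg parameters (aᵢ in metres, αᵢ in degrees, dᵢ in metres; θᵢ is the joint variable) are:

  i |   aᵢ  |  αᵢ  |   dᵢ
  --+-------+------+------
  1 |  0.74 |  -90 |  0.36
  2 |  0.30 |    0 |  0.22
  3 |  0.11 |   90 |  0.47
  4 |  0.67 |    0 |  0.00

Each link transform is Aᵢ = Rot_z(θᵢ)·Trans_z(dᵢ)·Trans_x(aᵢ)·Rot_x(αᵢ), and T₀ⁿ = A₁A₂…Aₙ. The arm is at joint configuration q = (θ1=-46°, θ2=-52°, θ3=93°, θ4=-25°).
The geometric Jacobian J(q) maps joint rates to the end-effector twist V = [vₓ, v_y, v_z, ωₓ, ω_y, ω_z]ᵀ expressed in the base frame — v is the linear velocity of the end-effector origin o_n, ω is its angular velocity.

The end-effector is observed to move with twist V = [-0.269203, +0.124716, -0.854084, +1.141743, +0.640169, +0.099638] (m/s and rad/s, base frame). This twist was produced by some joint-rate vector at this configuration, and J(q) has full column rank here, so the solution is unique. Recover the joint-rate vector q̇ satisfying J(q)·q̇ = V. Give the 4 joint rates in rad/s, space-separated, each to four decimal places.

o_n = [1.3110, -0.7719, 0.1259]
J₁: ẑ×o_n = [0.7719, 1.3110, -0.0000], ω = ẑ
J2: z=[0.7193, 0.6947, 0.0000] o=[0.5140, -0.5323, 0.3600] → [-0.1626, 0.1684, -0.7260, 0.7193, 0.6947, 0.0000]
J3: z=[0.7193, 0.6947, 0.0000] o=[0.8006, -0.5123, 0.5964] → [-0.3269, 0.3385, -0.5413, 0.7193, 0.6947, 0.0000]
J4: z=[0.4557, -0.4719, 0.7547] o=[1.1964, -0.2456, 0.5242] → [0.5852, 0.2681, -0.1858, 0.4557, -0.4719, 0.7547]
q̇ = J⁺·V = [-0.2830, 0.4040, 0.8620, 0.5070]

-0.2830 0.4040 0.8620 0.5070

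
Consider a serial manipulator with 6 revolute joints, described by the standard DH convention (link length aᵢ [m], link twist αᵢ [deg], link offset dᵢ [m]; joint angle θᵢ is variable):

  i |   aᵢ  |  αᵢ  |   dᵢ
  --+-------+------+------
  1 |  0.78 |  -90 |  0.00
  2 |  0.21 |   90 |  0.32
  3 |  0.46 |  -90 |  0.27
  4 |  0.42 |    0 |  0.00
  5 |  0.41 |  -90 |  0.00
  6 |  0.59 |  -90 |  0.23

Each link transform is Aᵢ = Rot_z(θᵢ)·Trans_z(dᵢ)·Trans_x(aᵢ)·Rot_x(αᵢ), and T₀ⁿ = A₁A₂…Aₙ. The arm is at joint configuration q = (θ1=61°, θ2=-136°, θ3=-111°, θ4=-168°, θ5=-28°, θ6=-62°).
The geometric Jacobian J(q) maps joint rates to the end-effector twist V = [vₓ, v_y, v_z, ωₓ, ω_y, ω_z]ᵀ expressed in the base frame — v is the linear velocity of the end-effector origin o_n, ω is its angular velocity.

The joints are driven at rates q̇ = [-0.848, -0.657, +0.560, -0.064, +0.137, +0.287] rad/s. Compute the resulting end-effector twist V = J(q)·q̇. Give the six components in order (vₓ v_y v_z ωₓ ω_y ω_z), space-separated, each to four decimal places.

o_n = [-0.7474, 0.2256, 0.3718]
J₁: ẑ×o_n = [-0.2256, -0.7474, 0.0000], ω = ẑ
J2: z=[-0.8746, 0.4848, 0.0000] o=[0.3782, 0.6822, 0.0000] → [0.1802, 0.3252, 0.9451, -0.8746, 0.4848, 0.0000]
J3: z=[-0.3368, -0.6076, -0.7193] o=[0.0250, 0.7052, 0.1459] → [-0.4823, 0.6318, -0.3078, -0.3368, -0.6076, -0.7193]
J4: z=[-0.0121, -0.7611, 0.6485] o=[0.3672, 0.4367, -0.1629] → [-0.2700, -0.7164, -0.8458, -0.0121, -0.7611, 0.6485]
J5: z=[-0.0121, -0.7611, 0.6485] o=[-0.0490, 0.4770, -0.1234] → [-0.2139, -0.4469, -0.5285, -0.0121, -0.7611, 0.6485]
J6: z=[-0.5832, -0.5214, -0.6229] o=[-0.3820, 0.6351, 0.0560] → [-0.4197, 0.4118, 0.0483, -0.5832, -0.5214, -0.6229]
V = J·q̇ = [-0.3297, 0.8768, -0.7977, 0.2178, -0.8640, -1.3822]

-0.3297 0.8768 -0.7977 0.2178 -0.8640 -1.3822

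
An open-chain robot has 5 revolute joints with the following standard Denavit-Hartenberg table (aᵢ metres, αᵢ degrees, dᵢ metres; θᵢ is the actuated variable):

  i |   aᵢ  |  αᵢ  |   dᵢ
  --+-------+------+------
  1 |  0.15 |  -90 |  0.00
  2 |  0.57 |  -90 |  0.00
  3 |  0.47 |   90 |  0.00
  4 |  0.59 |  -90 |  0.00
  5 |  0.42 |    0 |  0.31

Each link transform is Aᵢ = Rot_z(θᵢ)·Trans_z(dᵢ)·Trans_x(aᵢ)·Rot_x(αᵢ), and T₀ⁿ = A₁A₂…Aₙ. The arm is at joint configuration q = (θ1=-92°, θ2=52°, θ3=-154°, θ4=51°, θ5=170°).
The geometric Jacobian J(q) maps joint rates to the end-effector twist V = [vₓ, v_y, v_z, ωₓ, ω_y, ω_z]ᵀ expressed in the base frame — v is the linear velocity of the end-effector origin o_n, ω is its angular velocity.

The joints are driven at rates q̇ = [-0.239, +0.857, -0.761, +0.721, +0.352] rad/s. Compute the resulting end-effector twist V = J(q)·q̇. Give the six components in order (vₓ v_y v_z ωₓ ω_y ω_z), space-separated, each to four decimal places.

o_n = [0.2120, -0.0781, -0.4380]
J₁: ẑ×o_n = [0.0781, 0.2120, -0.0000], ω = ẑ
J2: z=[0.9994, -0.0349, 0.0000] o=[-0.0052, -0.1499, 0.0000] → [0.0153, 0.4377, 0.0793, 0.9994, -0.0349, 0.0000]
J3: z=[0.0275, 0.7875, -0.6157] o=[-0.0175, -0.5006, -0.4492] → [0.2689, -0.1416, -0.1691, 0.0275, 0.7875, -0.6157]
J4: z=[-0.8888, 0.3011, 0.3454] o=[0.1975, -0.2479, -0.1163] → [-0.1555, -0.2809, -0.1553, -0.8888, 0.3011, 0.3454]
J5: z=[-0.3382, 0.0777, -0.9379] o=[0.3800, 0.3129, -0.1356] → [-0.3902, 0.0552, 0.1453, -0.3382, 0.0777, -0.9379]
V = J·q̇ = [-0.4597, 0.2491, 0.1359, 0.0757, -0.3848, 0.1485]

-0.4597 0.2491 0.1359 0.0757 -0.3848 0.1485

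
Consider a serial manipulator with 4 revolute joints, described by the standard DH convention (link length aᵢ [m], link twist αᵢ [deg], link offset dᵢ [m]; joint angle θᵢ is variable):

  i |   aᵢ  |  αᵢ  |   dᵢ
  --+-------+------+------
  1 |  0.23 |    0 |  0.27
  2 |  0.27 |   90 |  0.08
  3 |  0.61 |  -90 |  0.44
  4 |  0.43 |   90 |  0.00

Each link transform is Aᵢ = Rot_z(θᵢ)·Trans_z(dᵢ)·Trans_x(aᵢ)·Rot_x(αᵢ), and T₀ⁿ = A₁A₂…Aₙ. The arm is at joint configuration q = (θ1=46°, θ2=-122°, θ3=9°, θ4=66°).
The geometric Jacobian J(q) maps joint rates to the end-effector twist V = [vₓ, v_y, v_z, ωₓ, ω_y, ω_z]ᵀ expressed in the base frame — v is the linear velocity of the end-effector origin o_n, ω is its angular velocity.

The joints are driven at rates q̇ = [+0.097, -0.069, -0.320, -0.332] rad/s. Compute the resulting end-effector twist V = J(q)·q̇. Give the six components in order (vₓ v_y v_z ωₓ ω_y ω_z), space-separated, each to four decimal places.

o_n = [0.3669, -0.8602, 0.4728]
J₁: ẑ×o_n = [0.8602, 0.3669, -0.0000], ω = ẑ
J2: z=[0.0000, 0.0000, 1.0000] o=[0.1598, 0.1654, 0.2700] → [1.0256, 0.2071, -0.0000, 0.0000, 0.0000, 1.0000]
J3: z=[-0.9703, -0.2419, 0.0000] o=[0.2251, -0.0965, 0.3500] → [-0.0297, 0.1191, 0.7752, -0.9703, -0.2419, 0.0000]
J4: z=[-0.0378, 0.1518, 0.9877] o=[-0.0561, -0.7876, 0.4454] → [0.0758, 0.4188, -0.0615, -0.0378, 0.1518, 0.9877]
V = J·q̇ = [-0.0030, -0.1559, -0.2277, 0.3231, 0.0270, -0.2999]

-0.0030 -0.1559 -0.2277 0.3231 0.0270 -0.2999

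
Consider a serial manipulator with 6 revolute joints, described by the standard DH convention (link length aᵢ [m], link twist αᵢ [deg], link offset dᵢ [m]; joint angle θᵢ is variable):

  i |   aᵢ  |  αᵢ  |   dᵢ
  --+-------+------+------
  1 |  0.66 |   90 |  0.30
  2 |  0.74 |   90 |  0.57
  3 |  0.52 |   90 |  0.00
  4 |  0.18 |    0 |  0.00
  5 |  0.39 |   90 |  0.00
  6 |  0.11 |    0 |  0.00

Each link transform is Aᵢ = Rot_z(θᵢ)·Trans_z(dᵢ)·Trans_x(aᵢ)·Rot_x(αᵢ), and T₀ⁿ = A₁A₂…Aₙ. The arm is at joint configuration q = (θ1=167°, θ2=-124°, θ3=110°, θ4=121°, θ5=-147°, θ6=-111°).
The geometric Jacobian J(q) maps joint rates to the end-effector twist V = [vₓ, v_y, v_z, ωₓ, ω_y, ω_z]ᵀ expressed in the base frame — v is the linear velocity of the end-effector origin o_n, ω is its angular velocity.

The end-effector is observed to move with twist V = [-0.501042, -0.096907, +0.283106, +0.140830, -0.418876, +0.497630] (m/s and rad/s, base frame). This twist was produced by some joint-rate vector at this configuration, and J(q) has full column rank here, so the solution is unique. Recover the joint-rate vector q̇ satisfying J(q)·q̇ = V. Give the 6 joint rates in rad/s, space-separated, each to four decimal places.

0.4310 -0.3890 0.2570 -0.4160 0.4900 0.0310

o_n = [-0.1531, 1.3003, -0.0226]
J₁: ẑ×o_n = [-1.3003, -0.1531, 0.0000], ω = ẑ
J2: z=[0.2250, 0.9744, 0.0000] o=[-0.6431, 0.1485, 0.3000] → [-0.3144, 0.0726, -0.2184, 0.2250, 0.9744, 0.0000]
J3: z=[0.8078, -0.1865, 0.5592] o=[-0.1117, 0.6108, -0.3135] → [-0.4398, -0.2581, 0.5492, 0.8078, -0.1865, 0.5592]
J4: z=[0.5889, 0.2150, -0.7790] o=[-0.0986, 1.1093, -0.1660] → [0.1796, -0.0421, 0.1242, 0.5889, 0.2150, -0.7790]
J5: z=[0.5889, 0.2150, -0.7790] o=[0.0237, 0.9916, -0.1061] → [0.2584, 0.0886, 0.2198, 0.5889, 0.2150, -0.7790]
J6: z=[-0.7370, -0.2526, -0.6269] o=[-0.1057, 1.3595, -0.1023] → [-0.0573, 0.0884, 0.0317, -0.7370, -0.2526, -0.6269]
q̇ = J⁺·V = [0.4310, -0.3890, 0.2570, -0.4160, 0.4900, 0.0310]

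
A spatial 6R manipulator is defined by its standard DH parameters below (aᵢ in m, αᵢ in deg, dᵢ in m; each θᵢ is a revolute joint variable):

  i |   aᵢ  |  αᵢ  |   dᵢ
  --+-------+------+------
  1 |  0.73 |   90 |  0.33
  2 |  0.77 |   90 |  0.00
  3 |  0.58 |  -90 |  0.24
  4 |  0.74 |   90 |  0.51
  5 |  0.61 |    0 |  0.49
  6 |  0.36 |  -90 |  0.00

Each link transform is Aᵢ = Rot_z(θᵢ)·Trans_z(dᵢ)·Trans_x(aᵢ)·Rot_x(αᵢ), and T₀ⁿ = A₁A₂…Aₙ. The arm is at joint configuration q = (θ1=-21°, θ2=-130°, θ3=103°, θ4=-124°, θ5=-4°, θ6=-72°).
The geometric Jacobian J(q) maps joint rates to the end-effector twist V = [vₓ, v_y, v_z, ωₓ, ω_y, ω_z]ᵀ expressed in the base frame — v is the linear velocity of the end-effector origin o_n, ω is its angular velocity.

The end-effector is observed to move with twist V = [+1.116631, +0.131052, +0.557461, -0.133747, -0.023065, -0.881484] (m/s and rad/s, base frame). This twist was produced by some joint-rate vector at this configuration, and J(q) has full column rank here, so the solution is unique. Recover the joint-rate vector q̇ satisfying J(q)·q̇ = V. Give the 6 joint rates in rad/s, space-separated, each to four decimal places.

o_n = [-0.3941, 0.8362, 0.4631]
J₁: ẑ×o_n = [-0.8362, -0.3941, 0.0000], ω = ẑ
J2: z=[-0.3584, -0.9336, 0.0000] o=[0.6815, -0.2616, 0.3300] → [-0.1243, 0.0477, -1.3976, -0.3584, -0.9336, 0.0000]
J3: z=[-0.7152, 0.2745, 0.6428] o=[0.2194, -0.0842, -0.2599] → [-0.3932, 0.1227, -0.4899, -0.7152, 0.2745, 0.6428]
J4: z=[0.6653, -0.0144, 0.7464] o=[-0.0764, -0.5760, -0.0056] → [-1.0609, -0.5490, 0.9350, 0.6653, -0.0144, 0.7464]
J5: z=[0.5775, 0.6436, -0.5023] o=[-0.0872, -0.0171, 0.6981] → [0.2774, 0.2898, 0.6903, 0.5775, 0.6436, -0.5023]
J6: z=[0.5775, 0.6436, -0.5023] o=[-0.1205, 0.7645, 0.6858] → [-0.1073, 0.2660, 0.2175, 0.5775, 0.6436, -0.5023]
q̇ = J⁺·V = [-0.9850, -0.7540, -0.3860, -0.1810, -0.6460, -0.3230]

-0.9850 -0.7540 -0.3860 -0.1810 -0.6460 -0.3230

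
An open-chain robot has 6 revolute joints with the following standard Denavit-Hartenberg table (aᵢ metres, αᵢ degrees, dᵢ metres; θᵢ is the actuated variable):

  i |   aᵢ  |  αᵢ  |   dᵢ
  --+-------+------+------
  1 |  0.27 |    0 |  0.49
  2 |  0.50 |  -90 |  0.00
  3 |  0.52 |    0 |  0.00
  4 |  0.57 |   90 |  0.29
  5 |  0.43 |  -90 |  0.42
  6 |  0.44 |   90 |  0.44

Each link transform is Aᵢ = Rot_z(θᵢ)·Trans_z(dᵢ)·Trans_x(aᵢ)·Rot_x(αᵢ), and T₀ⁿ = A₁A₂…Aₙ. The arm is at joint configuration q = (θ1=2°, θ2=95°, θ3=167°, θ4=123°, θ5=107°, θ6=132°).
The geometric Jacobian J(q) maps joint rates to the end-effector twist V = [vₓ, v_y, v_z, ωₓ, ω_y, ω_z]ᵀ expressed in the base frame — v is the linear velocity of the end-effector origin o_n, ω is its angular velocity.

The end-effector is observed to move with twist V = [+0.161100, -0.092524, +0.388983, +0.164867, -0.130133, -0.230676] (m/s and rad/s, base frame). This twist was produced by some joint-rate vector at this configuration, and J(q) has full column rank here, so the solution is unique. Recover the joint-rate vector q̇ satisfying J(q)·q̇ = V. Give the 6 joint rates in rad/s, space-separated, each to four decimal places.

o_n = [-0.0121, -0.0822, 0.5078]
J₁: ẑ×o_n = [0.0822, -0.0121, 0.0000], ω = ẑ
J2: z=[0.0000, 0.0000, 1.0000] o=[0.2698, 0.0094, 0.4900] → [0.0916, -0.2819, 0.0000, 0.0000, 0.0000, 1.0000]
J3: z=[-0.9925, -0.1219, 0.0000] o=[0.2089, 0.5057, 0.4900] → [-0.0022, 0.0177, 0.5566, -0.9925, -0.1219, 0.0000]
J4: z=[-0.9925, -0.1219, 0.0000] o=[0.2706, 0.0028, 0.3730] → [-0.0164, 0.1338, 0.0499, -0.9925, -0.1219, 0.0000]
J5: z=[0.1145, -0.9327, 0.3420] o=[-0.0409, 0.1610, 0.9087] → [0.4570, 0.0558, -0.0010, 0.1145, -0.9327, 0.3420]
J6: z=[0.3301, -0.2890, -0.8986] o=[-0.3958, -0.3236, 0.9342] → [0.3401, -0.2040, 0.1905, 0.3301, -0.2890, -0.8986]
q̇ = J⁺·V = [0.3590, -0.2410, 0.6220, -0.6540, 0.0210, 0.3960]

0.3590 -0.2410 0.6220 -0.6540 0.0210 0.3960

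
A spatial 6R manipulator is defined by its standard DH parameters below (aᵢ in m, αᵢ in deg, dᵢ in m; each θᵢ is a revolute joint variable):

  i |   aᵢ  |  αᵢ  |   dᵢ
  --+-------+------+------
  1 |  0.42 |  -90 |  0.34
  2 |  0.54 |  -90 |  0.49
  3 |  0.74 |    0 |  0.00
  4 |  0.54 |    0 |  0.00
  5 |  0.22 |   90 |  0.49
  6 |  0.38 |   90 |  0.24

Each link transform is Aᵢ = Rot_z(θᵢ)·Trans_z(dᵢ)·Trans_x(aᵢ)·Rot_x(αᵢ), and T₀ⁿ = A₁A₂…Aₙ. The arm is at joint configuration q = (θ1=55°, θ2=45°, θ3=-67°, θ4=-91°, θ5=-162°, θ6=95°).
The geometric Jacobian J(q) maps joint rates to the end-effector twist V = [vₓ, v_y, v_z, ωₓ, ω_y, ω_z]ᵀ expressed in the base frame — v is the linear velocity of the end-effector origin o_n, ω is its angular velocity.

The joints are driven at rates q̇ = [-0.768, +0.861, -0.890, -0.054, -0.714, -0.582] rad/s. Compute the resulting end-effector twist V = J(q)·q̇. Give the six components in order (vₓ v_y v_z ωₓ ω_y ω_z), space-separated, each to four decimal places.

-0.1496 -0.3088 0.6532 0.1806 0.9818 0.6689

o_n = [-1.0348, 1.0278, -0.7167]
J₁: ẑ×o_n = [-1.0278, -1.0348, 0.0000], ω = ẑ
J2: z=[-0.8192, 0.5736, 0.0000] o=[0.2409, 0.3440, 0.3400] → [-0.6061, -0.8656, 0.1716, -0.8192, 0.5736, 0.0000]
J3: z=[-0.4056, -0.5792, -0.7071] o=[0.0585, 0.9379, -0.0418] → [0.4545, 0.4994, -0.6698, -0.4056, -0.5792, -0.7071]
J4: z=[-0.4056, -0.5792, -0.7071] o=[-0.3822, 1.4961, -0.2463] → [-0.0586, 0.2707, -0.1881, -0.4056, -0.5792, -0.7071]
J5: z=[-0.4056, -0.5792, -0.7071] o=[-0.7510, 1.3221, 0.1077] → [0.2695, -0.1337, -0.0451, -0.4056, -0.5792, -0.7071]
J6: z=[-0.3668, 0.8117, -0.4545] o=[-0.7655, 1.0548, -0.3579] → [-0.3035, -0.0092, 0.2285, -0.3668, 0.8117, -0.4545]
V = J·q̇ = [-0.1496, -0.3088, 0.6532, 0.1806, 0.9818, 0.6689]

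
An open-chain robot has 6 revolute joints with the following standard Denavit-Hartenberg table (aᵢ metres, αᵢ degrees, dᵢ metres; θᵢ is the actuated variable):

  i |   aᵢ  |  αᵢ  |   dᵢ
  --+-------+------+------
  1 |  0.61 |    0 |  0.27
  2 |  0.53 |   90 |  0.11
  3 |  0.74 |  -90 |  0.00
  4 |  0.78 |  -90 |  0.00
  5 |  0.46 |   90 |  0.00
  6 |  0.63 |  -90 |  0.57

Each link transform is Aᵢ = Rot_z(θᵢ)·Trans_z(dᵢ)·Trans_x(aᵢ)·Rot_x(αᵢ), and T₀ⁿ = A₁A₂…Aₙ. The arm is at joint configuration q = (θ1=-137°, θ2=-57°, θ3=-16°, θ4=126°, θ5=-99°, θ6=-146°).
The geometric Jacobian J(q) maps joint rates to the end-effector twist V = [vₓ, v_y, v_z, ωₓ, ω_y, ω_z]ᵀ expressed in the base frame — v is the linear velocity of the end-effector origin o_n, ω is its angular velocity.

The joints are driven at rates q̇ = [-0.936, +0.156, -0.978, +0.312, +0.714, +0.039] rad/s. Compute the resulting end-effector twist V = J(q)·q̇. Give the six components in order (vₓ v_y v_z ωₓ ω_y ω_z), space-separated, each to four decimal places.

-0.1244 1.4636 -0.3937 0.3083 -0.6202 -0.3330

o_n = [-1.8463, -0.4694, -0.0106]
J₁: ẑ×o_n = [0.4694, -1.8463, 0.0000], ω = ẑ
J2: z=[0.0000, 0.0000, 1.0000] o=[-0.4461, -0.4160, 0.2700] → [0.0534, -1.4001, 0.0000, 0.0000, 0.0000, 1.0000]
J3: z=[0.2419, 0.9703, 0.0000] o=[-0.9604, -0.2878, 0.3800] → [-0.3790, 0.0945, 0.8156, 0.2419, 0.9703, 0.0000]
J4: z=[-0.2674, 0.0667, 0.9613] o=[-1.6506, -0.1157, 0.1760] → [0.3275, -0.2380, 0.1076, -0.2674, 0.0667, 0.9613]
J5: z=[0.8968, 0.3822, 0.2230] o=[-1.3756, -0.8346, 0.3024] → [-0.2011, 0.1758, 0.5074, 0.8968, 0.3822, 0.2230]
J6: z=[-0.3063, 0.8999, -0.3104] o=[-1.5225, -0.7380, 0.7275] → [-0.5809, -0.1256, 0.2091, -0.3063, 0.8999, -0.3104]
V = J·q̇ = [-0.1244, 1.4636, -0.3937, 0.3083, -0.6202, -0.3330]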